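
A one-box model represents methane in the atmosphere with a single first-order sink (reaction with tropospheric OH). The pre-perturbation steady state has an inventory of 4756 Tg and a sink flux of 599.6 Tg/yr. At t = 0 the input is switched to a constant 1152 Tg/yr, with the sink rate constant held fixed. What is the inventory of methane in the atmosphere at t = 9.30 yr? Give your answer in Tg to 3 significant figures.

7780 Tg

Residence time τ = M₀/F₀ = 7.932 yr. The eventual steady state is M_∞ = M₀·(F₁/F₀) = 4756 × 1152/599.6 = 9137.6 Tg.
The anomaly ΔM(t) = M(t) − M_∞ decays as ΔM₀·e^(−t/τ) with ΔM₀ = 4756 − 9137.6 = −4382 Tg.
At t = 9.30 yr, e^(−t/τ) = e^(−1.172) = 0.3096, so ΔM = −1357 Tg and M = 9137.6 − 1357 = 7781.1 Tg.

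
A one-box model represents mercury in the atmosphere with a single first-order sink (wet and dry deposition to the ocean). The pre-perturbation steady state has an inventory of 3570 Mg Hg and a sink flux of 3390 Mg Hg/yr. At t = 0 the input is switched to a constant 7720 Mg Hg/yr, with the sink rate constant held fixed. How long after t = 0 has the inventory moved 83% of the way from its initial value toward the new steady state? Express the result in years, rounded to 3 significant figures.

1.87 yr

τ = M₀/F₀ = 3570/3390 = 1.053 yr.
The remaining gap fraction is e^(−t/τ); 83% covered ⇒ e^(−t/τ) = 0.170.
t = −τ ln(0.170) = 1.053 × 1.772 = 1.866 yr.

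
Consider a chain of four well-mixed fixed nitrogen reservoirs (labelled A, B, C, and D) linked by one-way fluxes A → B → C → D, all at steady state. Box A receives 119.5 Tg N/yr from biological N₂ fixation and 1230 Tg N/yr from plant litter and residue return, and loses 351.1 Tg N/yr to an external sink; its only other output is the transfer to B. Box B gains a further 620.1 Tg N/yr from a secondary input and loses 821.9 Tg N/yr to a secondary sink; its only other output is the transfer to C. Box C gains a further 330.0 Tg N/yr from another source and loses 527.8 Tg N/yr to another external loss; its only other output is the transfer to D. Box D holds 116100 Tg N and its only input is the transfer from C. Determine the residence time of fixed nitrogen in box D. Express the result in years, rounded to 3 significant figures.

194 yr

Box A: F(A→B) = (119.5 + 1230) − 351.1 = 998.40 Tg N/yr.
Box B: F(B→C) = (998.40 + 620.1) − 821.9 = 796.60 Tg N/yr.
Box C: F(C→D) = (796.60 + 330.0) − 527.8 = 598.80 Tg N/yr.
Box D throughput = its input = 598.80 Tg N/yr; τ = 116100 / 598.80 = 193.9 yr.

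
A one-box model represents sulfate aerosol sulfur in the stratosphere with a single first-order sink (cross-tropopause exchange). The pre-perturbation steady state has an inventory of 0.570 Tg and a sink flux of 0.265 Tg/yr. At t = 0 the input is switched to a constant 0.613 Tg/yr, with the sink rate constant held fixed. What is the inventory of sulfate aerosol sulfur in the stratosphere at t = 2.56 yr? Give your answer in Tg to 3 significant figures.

The sink rate constant is k = F₀/M₀ = 0.265/0.570 = 0.4649 yr⁻¹.
Solving dM/dt = F₁ − kM with M(0) = M₀ gives M(t) = F₁/k + (M₀ − F₁/k)·e^(−kt).
F₁/k = 0.613/0.4649 = 1.3185 Tg; kt = 0.4649 × 2.56 = 1.190, e^(−kt) = 0.3042.
M(2.56) = 1.3185 + (0.570 − 1.3185) × 0.3042 = 1.3185 − 0.2277 = 1.0909 Tg.

1.09 Tg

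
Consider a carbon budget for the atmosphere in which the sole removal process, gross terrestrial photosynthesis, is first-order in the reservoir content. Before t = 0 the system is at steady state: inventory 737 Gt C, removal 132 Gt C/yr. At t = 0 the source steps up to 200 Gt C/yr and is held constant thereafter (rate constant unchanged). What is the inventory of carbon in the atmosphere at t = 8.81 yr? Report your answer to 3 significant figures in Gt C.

The sink rate constant is k = F₀/M₀ = 132/737 = 0.1791 yr⁻¹.
Solving dM/dt = F₁ − kM with M(0) = M₀ gives M(t) = F₁/k + (M₀ − F₁/k)·e^(−kt).
F₁/k = 200/0.1791 = 1116.7 Gt C; kt = 0.1791 × 8.81 = 1.578, e^(−kt) = 0.2064.
M(8.81) = 1116.7 + (737 − 1116.7) × 0.2064 = 1116.7 − 78.37 = 1038.3 Gt C.

1040 Gt C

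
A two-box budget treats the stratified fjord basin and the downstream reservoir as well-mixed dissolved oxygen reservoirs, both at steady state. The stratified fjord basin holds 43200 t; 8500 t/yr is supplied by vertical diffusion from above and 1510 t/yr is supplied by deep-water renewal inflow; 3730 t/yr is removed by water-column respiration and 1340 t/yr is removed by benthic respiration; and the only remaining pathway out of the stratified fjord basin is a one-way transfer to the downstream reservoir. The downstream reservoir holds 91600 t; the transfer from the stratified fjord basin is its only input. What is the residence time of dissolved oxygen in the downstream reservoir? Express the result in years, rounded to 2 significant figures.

Balance the stratified fjord basin: ΣF_in = 8500 + 1510 = 10010 t/yr.
Transfer to the downstream reservoir = ΣF_in − (3730 + 1340) = 4940.0 t/yr.
At steady state the output of the downstream reservoir equals its input, 4940.0 t/yr.
τ = M / F = 91600 / 4940.0 = 18.54 yr.

19 yr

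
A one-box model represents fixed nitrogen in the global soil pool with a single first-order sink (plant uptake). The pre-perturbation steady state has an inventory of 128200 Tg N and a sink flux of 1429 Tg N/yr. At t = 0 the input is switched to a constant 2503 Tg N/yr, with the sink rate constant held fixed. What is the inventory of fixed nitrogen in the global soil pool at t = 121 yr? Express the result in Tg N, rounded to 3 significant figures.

The sink rate constant is k = F₀/M₀ = 1429/128200 = 0.01115 yr⁻¹.
Solving dM/dt = F₁ − kM with M(0) = M₀ gives M(t) = F₁/k + (M₀ − F₁/k)·e^(−kt).
F₁/k = 2503/0.01115 = 224550 Tg N; kt = 0.01115 × 121 = 1.349, e^(−kt) = 0.2596.
M(121) = 224550 + (128200 − 224550) × 0.2596 = 224550 − 25010 = 199540 Tg N.

200000 Tg N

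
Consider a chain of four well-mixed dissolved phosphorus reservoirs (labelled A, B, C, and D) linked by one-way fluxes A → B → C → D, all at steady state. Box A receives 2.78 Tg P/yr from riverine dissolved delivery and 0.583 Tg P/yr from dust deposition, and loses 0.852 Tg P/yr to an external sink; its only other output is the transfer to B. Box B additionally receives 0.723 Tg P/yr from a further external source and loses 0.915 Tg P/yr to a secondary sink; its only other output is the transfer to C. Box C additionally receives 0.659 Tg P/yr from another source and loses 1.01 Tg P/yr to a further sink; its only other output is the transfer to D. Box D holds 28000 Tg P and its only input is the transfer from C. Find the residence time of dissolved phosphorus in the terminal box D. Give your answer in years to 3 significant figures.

Box A: F(A→B) = (2.78 + 0.583) − 0.852 = 2.5110 Tg P/yr.
Box B: F(B→C) = (2.5110 + 0.723) − 0.915 = 2.3190 Tg P/yr.
Box C: F(C→D) = (2.3190 + 0.659) − 1.01 = 1.9680 Tg P/yr.
Box D throughput = its input = 1.9680 Tg P/yr; τ = 28000 / 1.9680 = 14230 yr.

14200 yr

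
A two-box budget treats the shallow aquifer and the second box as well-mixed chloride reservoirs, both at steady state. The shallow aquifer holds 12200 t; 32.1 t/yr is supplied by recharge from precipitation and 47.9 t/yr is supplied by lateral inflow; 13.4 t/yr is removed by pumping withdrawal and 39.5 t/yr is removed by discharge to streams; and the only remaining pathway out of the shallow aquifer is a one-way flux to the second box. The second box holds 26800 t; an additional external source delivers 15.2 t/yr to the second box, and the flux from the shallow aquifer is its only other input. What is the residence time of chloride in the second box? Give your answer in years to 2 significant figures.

630 yr

Balance the shallow aquifer: ΣF_in = 32.1 + 47.9 = 80.000 t/yr.
Flux to the second box = ΣF_in − (13.4 + 39.5) = 27.100 t/yr.
Total input to the second box = 27.100 + 15.2 = 42.300 t/yr; at steady state this equals its total output.
τ = M / F = 26800 / 42.300 = 633.6 yr.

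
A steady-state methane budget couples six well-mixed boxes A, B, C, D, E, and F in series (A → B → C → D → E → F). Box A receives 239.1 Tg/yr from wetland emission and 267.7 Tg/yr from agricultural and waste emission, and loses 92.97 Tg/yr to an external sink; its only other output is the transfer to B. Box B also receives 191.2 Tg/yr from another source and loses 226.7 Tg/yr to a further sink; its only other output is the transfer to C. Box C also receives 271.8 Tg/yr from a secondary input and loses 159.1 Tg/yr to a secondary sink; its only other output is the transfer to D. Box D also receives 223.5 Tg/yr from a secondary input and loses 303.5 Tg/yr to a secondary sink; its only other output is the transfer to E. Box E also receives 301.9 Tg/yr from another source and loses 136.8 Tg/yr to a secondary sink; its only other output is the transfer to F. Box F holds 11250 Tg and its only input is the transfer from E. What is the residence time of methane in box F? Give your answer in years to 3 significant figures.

19.5 yr

Box A: F(A→B) = (239.1 + 267.7) − 92.97 = 413.83 Tg/yr.
Box B: F(B→C) = (413.83 + 191.2) − 226.7 = 378.33 Tg/yr.
Box C: F(C→D) = (378.33 + 271.8) − 159.1 = 491.03 Tg/yr.
Box D: F(D→E) = (491.03 + 223.5) − 303.5 = 411.03 Tg/yr.
Box E: F(E→F) = (411.03 + 301.9) − 136.8 = 576.13 Tg/yr.
Box F throughput = its input = 576.13 Tg/yr; τ = 11250 / 576.13 = 19.53 yr.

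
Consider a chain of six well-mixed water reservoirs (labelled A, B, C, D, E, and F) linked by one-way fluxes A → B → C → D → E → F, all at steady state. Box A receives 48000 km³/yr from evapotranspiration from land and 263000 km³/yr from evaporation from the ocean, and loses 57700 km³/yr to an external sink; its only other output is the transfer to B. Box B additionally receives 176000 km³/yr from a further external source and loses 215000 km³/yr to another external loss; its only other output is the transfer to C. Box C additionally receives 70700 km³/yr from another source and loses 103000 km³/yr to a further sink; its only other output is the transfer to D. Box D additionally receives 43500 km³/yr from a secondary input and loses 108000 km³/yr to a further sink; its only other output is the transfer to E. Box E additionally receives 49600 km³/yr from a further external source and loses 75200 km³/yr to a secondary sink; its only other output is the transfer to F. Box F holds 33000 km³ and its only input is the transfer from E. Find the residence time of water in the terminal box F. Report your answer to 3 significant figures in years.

Box A: F(A→B) = (48000 + 263000) − 57700 = 253300 km³/yr.
Box B: F(B→C) = (253300 + 176000) − 215000 = 214300 km³/yr.
Box C: F(C→D) = (214300 + 70700) − 103000 = 182000 km³/yr.
Box D: F(D→E) = (182000 + 43500) − 108000 = 117500 km³/yr.
Box E: F(E→F) = (117500 + 49600) − 75200 = 91900 km³/yr.
Box F throughput = its input = 91900 km³/yr; τ = 33000 / 91900 = 0.3591 yr.

0.359 yr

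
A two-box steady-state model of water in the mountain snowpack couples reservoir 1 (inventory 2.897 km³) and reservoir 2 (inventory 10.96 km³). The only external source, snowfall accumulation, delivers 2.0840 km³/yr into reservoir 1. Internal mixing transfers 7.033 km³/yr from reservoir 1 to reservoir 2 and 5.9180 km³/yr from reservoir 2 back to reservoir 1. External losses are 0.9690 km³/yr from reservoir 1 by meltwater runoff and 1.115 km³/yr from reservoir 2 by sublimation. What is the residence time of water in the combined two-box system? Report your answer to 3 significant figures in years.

Residence time in the combined system uses the total inventory and the total *external* removal — internal exchanges between the two boxes cancel.
M_total = 2.897 + 10.96 = 13.857 km³.
ΣF_external_out = 0.9690 + 1.115 = 2.0840 km³/yr.
τ = M_total / ΣF_ext = 13.857 / 2.0840 = 6.649 yr.

6.65 yr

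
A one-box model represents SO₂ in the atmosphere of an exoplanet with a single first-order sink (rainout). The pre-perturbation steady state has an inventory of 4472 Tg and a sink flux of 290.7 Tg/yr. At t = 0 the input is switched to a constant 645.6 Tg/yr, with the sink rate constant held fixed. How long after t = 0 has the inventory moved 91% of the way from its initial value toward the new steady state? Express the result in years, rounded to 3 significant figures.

37.0 yr

τ = M₀/F₀ = 4472/290.7 = 15.38 yr.
The remaining gap fraction is e^(−t/τ); 91% covered ⇒ e^(−t/τ) = 0.0900.
t = −τ ln(0.0900) = 15.38 × 2.408 = 37.04 yr.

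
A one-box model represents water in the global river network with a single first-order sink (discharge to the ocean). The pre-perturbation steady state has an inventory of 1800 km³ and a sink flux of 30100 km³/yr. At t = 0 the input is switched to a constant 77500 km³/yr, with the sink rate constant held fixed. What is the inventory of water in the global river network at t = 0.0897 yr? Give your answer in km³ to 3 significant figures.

The sink rate constant is k = F₀/M₀ = 30100/1800 = 16.72 yr⁻¹.
Solving dM/dt = F₁ − kM with M(0) = M₀ gives M(t) = F₁/k + (M₀ − F₁/k)·e^(−kt).
F₁/k = 77500/16.72 = 4634.6 km³; kt = 16.72 × 0.0897 = 1.500, e^(−kt) = 0.2231.
M(0.0897) = 4634.6 + (1800 − 4634.6) × 0.2231 = 4634.6 − 632.5 = 4002.1 km³.

4000 km³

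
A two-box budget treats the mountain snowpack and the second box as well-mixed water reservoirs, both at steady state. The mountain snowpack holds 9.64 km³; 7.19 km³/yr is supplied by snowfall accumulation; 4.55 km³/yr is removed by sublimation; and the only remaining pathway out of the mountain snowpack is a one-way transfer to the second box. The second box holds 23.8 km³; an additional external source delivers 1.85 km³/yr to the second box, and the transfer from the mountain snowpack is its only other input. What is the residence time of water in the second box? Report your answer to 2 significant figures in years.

Balance the mountain snowpack: ΣF_in = 7.1900 km³/yr.
Transfer to the second box = ΣF_in − (4.55) = 2.6400 km³/yr.
Total input to the second box = 2.6400 + 1.85 = 4.4900 km³/yr; at steady state this equals its total output.
τ = M / F = 23.8 / 4.4900 = 5.301 yr.

5.3 yr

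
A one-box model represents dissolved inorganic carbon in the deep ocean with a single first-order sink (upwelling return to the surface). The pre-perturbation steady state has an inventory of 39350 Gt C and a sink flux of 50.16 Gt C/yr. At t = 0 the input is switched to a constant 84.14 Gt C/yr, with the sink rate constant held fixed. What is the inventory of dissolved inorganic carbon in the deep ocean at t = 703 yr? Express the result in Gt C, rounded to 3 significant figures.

55100 Gt C

Residence time τ = M₀/F₀ = 784.5 yr. The eventual steady state is M_∞ = M₀·(F₁/F₀) = 39350 × 84.14/50.16 = 66007 Gt C.
The anomaly ΔM(t) = M(t) − M_∞ decays as ΔM₀·e^(−t/τ) with ΔM₀ = 39350 − 66007 = −26660 Gt C.
At t = 703 yr, e^(−t/τ) = e^(−0.8961) = 0.4081, so ΔM = −10880 Gt C and M = 66007 − 10880 = 55127 Gt C.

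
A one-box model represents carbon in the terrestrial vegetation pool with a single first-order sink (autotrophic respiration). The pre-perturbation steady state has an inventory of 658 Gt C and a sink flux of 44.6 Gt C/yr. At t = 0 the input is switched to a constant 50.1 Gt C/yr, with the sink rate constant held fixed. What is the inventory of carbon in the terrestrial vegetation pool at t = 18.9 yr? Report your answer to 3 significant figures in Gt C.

717 Gt C

The sink rate constant is k = F₀/M₀ = 44.6/658 = 0.06778 yr⁻¹.
Solving dM/dt = F₁ − kM with M(0) = M₀ gives M(t) = F₁/k + (M₀ − F₁/k)·e^(−kt).
F₁/k = 50.1/0.06778 = 739.14 Gt C; kt = 0.06778 × 18.9 = 1.281, e^(−kt) = 0.2777.
M(18.9) = 739.14 + (658 − 739.14) × 0.2777 = 739.14 − 22.54 = 716.61 Gt C.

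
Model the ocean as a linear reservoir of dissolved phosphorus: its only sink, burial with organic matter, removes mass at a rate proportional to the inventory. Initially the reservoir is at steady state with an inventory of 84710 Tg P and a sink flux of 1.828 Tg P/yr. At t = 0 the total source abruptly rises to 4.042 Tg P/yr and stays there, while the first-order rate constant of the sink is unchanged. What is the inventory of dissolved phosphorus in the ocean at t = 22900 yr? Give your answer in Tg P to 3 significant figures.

125000 Tg P

τ = M₀/F₀ = 84710/1.828 = 46340 yr; rate constant k = 1/τ.
New steady state M_∞ = F₁/k = F₁·τ = 4.042 × 46340 = 187310 Tg P.
M(t) = M_∞ + (M₀ − M_∞)·e^(−t/τ); t/τ = 22900/46340 = 0.4942, so e^(−t/τ) = 0.6101.
M(t) = 187310 − 102600 × 0.6101 = 124720 Tg P.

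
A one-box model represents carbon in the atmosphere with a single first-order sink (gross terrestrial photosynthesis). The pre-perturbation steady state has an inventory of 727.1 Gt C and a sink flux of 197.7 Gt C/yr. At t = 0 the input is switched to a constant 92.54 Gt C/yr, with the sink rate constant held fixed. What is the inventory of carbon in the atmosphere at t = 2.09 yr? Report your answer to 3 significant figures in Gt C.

559 Gt C

Residence time τ = M₀/F₀ = 3.678 yr. The eventual steady state is M_∞ = M₀·(F₁/F₀) = 727.1 × 92.54/197.7 = 340.34 Gt C.
The anomaly ΔM(t) = M(t) − M_∞ decays as ΔM₀·e^(−t/τ) with ΔM₀ = 727.1 − 340.34 = 386.8 Gt C.
At t = 2.09 yr, e^(−t/τ) = e^(−0.5683) = 0.5665, so ΔM = 219.1 Gt C and M = 340.34 + 219.1 = 559.44 Gt C.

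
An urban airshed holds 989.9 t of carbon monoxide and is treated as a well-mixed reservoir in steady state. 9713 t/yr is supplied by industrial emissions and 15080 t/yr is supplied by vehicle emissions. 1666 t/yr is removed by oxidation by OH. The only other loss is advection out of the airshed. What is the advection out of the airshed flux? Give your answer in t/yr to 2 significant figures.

23000 t/yr

At steady state ΣF_in = ΣF_out.
ΣF_in = 9713 + 15080 = 24793 t/yr.
Advection out of the airshed flux = ΣF_in − (1666) = 24793 − 1666 = 23130 t/yr.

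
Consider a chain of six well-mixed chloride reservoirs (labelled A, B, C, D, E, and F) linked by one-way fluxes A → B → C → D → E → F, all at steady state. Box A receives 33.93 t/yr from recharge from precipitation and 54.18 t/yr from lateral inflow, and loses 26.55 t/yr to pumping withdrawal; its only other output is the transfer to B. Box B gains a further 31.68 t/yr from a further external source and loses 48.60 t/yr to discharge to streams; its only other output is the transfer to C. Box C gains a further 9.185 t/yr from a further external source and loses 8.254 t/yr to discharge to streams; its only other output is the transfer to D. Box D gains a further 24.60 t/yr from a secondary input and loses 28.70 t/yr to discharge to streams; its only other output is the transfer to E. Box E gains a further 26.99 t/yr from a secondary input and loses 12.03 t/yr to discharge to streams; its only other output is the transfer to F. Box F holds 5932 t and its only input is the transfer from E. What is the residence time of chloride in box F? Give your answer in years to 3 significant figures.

Box A: F(A→B) = (33.93 + 54.18) − 26.55 = 61.560 t/yr.
Box B: F(B→C) = (61.560 + 31.68) − 48.60 = 44.640 t/yr.
Box C: F(C→D) = (44.640 + 9.185) − 8.254 = 45.571 t/yr.
Box D: F(D→E) = (45.571 + 24.60) − 28.70 = 41.471 t/yr.
Box E: F(E→F) = (41.471 + 26.99) − 12.03 = 56.431 t/yr.
Box F throughput = its input = 56.431 t/yr; τ = 5932 / 56.431 = 105.1 yr.

105 yr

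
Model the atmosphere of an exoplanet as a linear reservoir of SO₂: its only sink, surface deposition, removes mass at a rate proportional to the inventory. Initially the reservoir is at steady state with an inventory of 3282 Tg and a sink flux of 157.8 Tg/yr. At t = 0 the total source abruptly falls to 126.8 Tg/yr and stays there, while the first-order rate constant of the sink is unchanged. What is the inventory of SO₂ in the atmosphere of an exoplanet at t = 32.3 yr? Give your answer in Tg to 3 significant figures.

2770 Tg

τ = M₀/F₀ = 3282/157.8 = 20.80 yr; rate constant k = 1/τ.
New steady state M_∞ = F₁/k = F₁·τ = 126.8 × 20.80 = 2637.2 Tg.
M(t) = M_∞ + (M₀ − M_∞)·e^(−t/τ); t/τ = 32.3/20.80 = 1.553, so e^(−t/τ) = 0.2116.
M(t) = 2637.2 + 644.8 × 0.2116 = 2773.7 Tg.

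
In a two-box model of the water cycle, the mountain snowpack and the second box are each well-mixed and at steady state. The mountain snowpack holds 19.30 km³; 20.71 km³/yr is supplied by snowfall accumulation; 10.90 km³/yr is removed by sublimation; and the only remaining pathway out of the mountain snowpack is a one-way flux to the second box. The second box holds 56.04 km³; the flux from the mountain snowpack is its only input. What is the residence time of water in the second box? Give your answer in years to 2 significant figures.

Balance the mountain snowpack: ΣF_in = 20.710 km³/yr.
Flux to the second box = ΣF_in − (10.90) = 9.8100 km³/yr.
At steady state the output of the second box equals its input, 9.8100 km³/yr.
τ = M / F = 56.04 / 9.8100 = 5.713 yr.

5.7 yr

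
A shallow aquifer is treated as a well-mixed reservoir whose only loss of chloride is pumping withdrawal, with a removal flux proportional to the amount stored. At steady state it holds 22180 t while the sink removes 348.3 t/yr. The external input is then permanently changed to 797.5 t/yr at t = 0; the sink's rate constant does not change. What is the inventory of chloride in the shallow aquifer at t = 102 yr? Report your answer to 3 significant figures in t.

45000 t

Residence time τ = M₀/F₀ = 63.68 yr. The eventual steady state is M_∞ = M₀·(F₁/F₀) = 22180 × 797.5/348.3 = 50785 t.
The anomaly ΔM(t) = M(t) − M_∞ decays as ΔM₀·e^(−t/τ) with ΔM₀ = 22180 − 50785 = −28610 t.
At t = 102 yr, e^(−t/τ) = e^(−1.602) = 0.2015, so ΔM = −5765 t and M = 50785 − 5765 = 45020 t.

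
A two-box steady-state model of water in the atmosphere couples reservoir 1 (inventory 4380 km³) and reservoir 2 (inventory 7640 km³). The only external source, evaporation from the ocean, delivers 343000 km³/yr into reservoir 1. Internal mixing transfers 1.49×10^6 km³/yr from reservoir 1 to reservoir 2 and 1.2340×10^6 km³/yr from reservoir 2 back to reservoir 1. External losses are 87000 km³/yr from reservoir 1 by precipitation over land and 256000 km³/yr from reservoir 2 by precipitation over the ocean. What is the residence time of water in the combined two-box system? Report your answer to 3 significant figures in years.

0.0350 yr

For the system as a whole, the A↔B exchange is internal and contributes nothing to the throughput; only the external sinks remove mass.
M_total = 4380 + 7640 = 12020 km³.
ΣF_external_out = 87000 + 256000 = 343000 km³/yr.
τ = M_total / ΣF_ext = 12020 / 343000 = 0.03504 yr.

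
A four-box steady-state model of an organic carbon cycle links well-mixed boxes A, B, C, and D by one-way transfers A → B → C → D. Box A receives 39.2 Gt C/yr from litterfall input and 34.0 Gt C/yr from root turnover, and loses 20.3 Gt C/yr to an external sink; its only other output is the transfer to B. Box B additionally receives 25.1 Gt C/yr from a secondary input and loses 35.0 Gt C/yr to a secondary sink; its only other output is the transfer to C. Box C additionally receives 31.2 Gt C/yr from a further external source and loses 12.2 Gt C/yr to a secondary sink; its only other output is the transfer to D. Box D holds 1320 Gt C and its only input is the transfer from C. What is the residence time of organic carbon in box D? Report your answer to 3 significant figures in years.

Box A: F(A→B) = (39.2 + 34.0) − 20.3 = 52.900 Gt C/yr.
Box B: F(B→C) = (52.900 + 25.1) − 35.0 = 43.000 Gt C/yr.
Box C: F(C→D) = (43.000 + 31.2) − 12.2 = 62.000 Gt C/yr.
Box D throughput = its input = 62.000 Gt C/yr; τ = 1320 / 62.000 = 21.29 yr.

21.3 yr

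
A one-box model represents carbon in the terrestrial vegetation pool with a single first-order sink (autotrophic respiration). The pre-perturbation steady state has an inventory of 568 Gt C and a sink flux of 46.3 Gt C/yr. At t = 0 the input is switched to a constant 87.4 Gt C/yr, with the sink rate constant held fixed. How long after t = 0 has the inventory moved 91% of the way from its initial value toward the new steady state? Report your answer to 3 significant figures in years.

τ = M₀/F₀ = 568/46.3 = 12.27 yr.
The remaining gap fraction is e^(−t/τ); 91% covered ⇒ e^(−t/τ) = 0.0900.
t = −τ ln(0.0900) = 12.27 × 2.408 = 29.54 yr.

29.5 yr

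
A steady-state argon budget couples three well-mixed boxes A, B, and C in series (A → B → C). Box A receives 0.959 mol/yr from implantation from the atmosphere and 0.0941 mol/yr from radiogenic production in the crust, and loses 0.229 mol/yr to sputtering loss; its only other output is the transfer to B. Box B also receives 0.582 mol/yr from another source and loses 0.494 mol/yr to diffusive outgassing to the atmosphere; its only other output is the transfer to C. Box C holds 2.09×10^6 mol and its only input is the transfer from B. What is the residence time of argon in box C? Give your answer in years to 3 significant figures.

2.29×10^6 yr

Box A: F(A→B) = (0.959 + 0.0941) − 0.229 = 0.82410 mol/yr.
Box B: F(B→C) = (0.82410 + 0.582) − 0.494 = 0.91210 mol/yr.
Box C throughput = its input = 0.91210 mol/yr; τ = 2.09×10^6 / 0.91210 = 2.291×10^6 yr.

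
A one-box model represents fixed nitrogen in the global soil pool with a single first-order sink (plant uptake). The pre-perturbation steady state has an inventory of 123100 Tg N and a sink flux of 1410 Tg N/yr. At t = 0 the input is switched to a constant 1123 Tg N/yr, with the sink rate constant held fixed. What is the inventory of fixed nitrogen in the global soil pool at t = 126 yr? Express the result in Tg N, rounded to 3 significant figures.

104000 Tg N

The sink rate constant is k = F₀/M₀ = 1410/123100 = 0.01145 yr⁻¹.
Solving dM/dt = F₁ − kM with M(0) = M₀ gives M(t) = F₁/k + (M₀ − F₁/k)·e^(−kt).
F₁/k = 1123/0.01145 = 98043 Tg N; kt = 0.01145 × 126 = 1.443, e^(−kt) = 0.2362.
M(126) = 98043 + (123100 − 98043) × 0.2362 = 98043 + 5918 = 103960 Tg N.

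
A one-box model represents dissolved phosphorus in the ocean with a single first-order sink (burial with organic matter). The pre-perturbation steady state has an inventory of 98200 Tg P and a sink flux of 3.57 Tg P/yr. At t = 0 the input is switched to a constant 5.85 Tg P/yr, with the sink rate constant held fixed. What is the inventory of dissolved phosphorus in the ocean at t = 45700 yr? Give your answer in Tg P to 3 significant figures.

τ = M₀/F₀ = 98200/3.57 = 27510 yr; rate constant k = 1/τ.
New steady state M_∞ = F₁/k = F₁·τ = 5.85 × 27510 = 160920 Tg P.
M(t) = M_∞ + (M₀ − M_∞)·e^(−t/τ); t/τ = 45700/27510 = 1.661, so e^(−t/τ) = 0.1899.
M(t) = 160920 − 62720 × 0.1899 = 149010 Tg P.

149000 Tg P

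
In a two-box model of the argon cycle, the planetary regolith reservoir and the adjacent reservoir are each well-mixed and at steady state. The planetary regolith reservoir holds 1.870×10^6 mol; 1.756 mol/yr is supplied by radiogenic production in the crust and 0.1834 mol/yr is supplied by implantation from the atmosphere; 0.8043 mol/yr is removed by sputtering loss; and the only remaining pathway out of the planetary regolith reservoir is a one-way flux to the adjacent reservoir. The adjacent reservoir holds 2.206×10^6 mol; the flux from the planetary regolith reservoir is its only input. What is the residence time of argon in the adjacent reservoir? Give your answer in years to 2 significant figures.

Balance the planetary regolith reservoir: ΣF_in = 1.756 + 0.1834 = 1.9394 mol/yr.
Flux to the adjacent reservoir = ΣF_in − (0.8043) = 1.1351 mol/yr.
At steady state the output of the adjacent reservoir equals its input, 1.1351 mol/yr.
τ = M / F = 2.206×10^6 / 1.1351 = 1.943×10^6 yr.

1.9×10^6 yr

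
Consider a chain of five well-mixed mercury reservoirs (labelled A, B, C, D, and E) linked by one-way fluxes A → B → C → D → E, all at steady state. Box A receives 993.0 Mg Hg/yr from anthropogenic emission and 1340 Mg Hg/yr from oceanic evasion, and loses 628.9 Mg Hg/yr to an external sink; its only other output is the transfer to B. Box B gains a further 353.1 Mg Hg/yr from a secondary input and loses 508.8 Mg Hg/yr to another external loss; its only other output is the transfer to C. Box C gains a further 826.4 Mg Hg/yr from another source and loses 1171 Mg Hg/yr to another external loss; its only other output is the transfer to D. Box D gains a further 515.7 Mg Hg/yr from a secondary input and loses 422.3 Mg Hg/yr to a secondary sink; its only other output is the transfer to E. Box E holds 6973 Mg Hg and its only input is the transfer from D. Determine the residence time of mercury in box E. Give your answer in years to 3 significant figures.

Box A: F(A→B) = (993.0 + 1340) − 628.9 = 1704.1 Mg Hg/yr.
Box B: F(B→C) = (1704.1 + 353.1) − 508.8 = 1548.4 Mg Hg/yr.
Box C: F(C→D) = (1548.4 + 826.4) − 1171 = 1203.8 Mg Hg/yr.
Box D: F(D→E) = (1203.8 + 515.7) − 422.3 = 1297.2 Mg Hg/yr.
Box E throughput = its input = 1297.2 Mg Hg/yr; τ = 6973 / 1297.2 = 5.375 yr.

5.38 yr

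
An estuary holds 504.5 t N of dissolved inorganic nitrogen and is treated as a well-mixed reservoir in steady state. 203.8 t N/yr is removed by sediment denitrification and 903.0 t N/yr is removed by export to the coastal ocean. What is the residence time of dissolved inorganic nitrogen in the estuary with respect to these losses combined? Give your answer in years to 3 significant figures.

0.456 yr

Total removal = 203.8 + 903.0 = 1106.8 t N/yr.
τ = M / ΣF_out = 504.5 / 1106.8 = 0.4558 yr.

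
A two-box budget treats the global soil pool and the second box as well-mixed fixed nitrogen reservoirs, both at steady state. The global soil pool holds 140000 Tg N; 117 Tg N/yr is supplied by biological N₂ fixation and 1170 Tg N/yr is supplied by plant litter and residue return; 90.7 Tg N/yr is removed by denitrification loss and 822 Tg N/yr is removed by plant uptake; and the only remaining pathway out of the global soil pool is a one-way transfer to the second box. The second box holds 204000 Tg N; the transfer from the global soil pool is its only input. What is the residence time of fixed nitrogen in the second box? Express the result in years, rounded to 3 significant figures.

545 yr

Balance the global soil pool: ΣF_in = 117 + 1170 = 1287.0 Tg N/yr.
Transfer to the second box = ΣF_in − (90.7 + 822) = 374.30 Tg N/yr.
At steady state the output of the second box equals its input, 374.30 Tg N/yr.
τ = M / F = 204000 / 374.30 = 545.0 yr.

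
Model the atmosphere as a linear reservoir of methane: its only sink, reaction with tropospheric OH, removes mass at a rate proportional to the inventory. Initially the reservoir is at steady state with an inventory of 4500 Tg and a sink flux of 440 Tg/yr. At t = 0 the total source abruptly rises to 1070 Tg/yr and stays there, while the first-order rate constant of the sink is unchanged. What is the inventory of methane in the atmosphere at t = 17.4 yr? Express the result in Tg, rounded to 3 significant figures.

9770 Tg

Residence time τ = M₀/F₀ = 10.23 yr. The eventual steady state is M_∞ = M₀·(F₁/F₀) = 4500 × 1070/440 = 10943 Tg.
The anomaly ΔM(t) = M(t) − M_∞ decays as ΔM₀·e^(−t/τ) with ΔM₀ = 4500 − 10943 = −6443 Tg.
At t = 17.4 yr, e^(−t/τ) = e^(−1.701) = 0.1824, so ΔM = −1175 Tg and M = 10943 − 1175 = 9767.7 Tg.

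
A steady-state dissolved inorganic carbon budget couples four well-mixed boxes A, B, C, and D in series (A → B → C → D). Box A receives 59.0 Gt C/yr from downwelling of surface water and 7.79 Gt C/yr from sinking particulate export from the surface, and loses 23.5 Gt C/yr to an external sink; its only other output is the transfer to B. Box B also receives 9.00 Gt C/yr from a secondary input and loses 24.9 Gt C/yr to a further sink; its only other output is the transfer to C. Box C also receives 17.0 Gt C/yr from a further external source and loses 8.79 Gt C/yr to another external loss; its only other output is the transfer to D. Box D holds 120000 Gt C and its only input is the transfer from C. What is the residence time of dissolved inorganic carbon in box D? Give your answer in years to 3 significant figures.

3370 yr

Box A: F(A→B) = (59.0 + 7.79) − 23.5 = 43.290 Gt C/yr.
Box B: F(B→C) = (43.290 + 9.00) − 24.9 = 27.390 Gt C/yr.
Box C: F(C→D) = (27.390 + 17.0) − 8.79 = 35.600 Gt C/yr.
Box D throughput = its input = 35.600 Gt C/yr; τ = 120000 / 35.600 = 3371 yr.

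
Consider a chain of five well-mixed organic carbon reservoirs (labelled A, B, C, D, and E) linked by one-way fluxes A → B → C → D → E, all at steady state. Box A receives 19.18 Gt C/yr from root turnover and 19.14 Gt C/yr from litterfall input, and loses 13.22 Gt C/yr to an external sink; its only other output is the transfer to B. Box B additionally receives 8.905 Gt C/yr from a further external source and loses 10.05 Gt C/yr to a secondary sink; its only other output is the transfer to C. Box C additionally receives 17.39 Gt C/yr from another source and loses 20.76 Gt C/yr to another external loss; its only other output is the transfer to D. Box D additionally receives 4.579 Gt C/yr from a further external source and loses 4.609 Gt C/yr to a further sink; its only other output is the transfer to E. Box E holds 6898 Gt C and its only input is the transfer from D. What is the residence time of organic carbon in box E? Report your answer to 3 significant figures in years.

336 yr

Box A: F(A→B) = (19.18 + 19.14) − 13.22 = 25.100 Gt C/yr.
Box B: F(B→C) = (25.100 + 8.905) − 10.05 = 23.955 Gt C/yr.
Box C: F(C→D) = (23.955 + 17.39) − 20.76 = 20.585 Gt C/yr.
Box D: F(D→E) = (20.585 + 4.579) − 4.609 = 20.555 Gt C/yr.
Box E throughput = its input = 20.555 Gt C/yr; τ = 6898 / 20.555 = 335.6 yr.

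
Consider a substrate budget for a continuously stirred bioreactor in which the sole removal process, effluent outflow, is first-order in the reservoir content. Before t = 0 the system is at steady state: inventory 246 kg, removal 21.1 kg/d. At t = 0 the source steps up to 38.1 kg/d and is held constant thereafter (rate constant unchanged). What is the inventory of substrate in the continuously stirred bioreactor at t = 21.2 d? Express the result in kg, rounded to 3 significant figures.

412 kg

Residence time τ = M₀/F₀ = 11.66 d. The eventual steady state is M_∞ = M₀·(F₁/F₀) = 246 × 38.1/21.1 = 444.20 kg.
The anomaly ΔM(t) = M(t) − M_∞ decays as ΔM₀·e^(−t/τ) with ΔM₀ = 246 − 444.20 = −198.2 kg.
At t = 21.2 d, e^(−t/τ) = e^(−1.818) = 0.1623, so ΔM = −32.17 kg and M = 444.20 − 32.17 = 412.03 kg.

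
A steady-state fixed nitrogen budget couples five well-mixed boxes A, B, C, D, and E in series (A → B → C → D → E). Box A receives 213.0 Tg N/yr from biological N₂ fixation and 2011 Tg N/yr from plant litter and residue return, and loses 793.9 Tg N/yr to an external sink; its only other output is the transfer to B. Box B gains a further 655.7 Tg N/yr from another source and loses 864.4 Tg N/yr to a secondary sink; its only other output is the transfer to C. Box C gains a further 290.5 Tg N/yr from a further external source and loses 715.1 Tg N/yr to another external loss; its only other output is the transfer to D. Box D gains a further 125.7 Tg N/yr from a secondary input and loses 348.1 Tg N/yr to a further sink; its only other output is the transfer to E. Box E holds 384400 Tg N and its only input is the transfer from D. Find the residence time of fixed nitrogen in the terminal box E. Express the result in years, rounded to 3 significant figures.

669 yr

Box A: F(A→B) = (213.0 + 2011) − 793.9 = 1430.1 Tg N/yr.
Box B: F(B→C) = (1430.1 + 655.7) − 864.4 = 1221.4 Tg N/yr.
Box C: F(C→D) = (1221.4 + 290.5) − 715.1 = 796.80 Tg N/yr.
Box D: F(D→E) = (796.80 + 125.7) − 348.1 = 574.40 Tg N/yr.
Box E throughput = its input = 574.40 Tg N/yr; τ = 384400 / 574.40 = 669.2 yr.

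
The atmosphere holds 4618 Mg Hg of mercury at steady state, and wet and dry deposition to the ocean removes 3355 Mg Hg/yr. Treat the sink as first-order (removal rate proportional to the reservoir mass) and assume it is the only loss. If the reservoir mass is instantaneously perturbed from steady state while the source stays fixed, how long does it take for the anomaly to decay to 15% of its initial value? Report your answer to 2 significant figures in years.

For a linear reservoir the anomaly decays as exp(−t/τ) with τ = M/F = 4618/3355 = 1.376 yr.
exp(−t/τ) = 0.15 ⇒ t = −τ ln(0.15) = 1.376 × 1.897 = 2.611 yr.

2.6 yr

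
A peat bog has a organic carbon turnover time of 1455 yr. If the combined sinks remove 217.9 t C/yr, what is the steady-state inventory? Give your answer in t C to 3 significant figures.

317000 t C

τ = M/F ⇒ M = τ × F = 1455 × 217.9 = 317000 t C.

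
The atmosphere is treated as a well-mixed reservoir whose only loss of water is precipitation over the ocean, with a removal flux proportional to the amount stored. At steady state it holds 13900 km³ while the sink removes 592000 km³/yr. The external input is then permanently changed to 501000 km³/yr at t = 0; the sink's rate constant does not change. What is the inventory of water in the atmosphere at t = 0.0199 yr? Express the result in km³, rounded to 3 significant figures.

Residence time τ = M₀/F₀ = 0.02348 yr. The eventual steady state is M_∞ = M₀·(F₁/F₀) = 13900 × 501000/592000 = 11763 km³.
The anomaly ΔM(t) = M(t) − M_∞ decays as ΔM₀·e^(−t/τ) with ΔM₀ = 13900 − 11763 = 2137 km³.
At t = 0.0199 yr, e^(−t/τ) = e^(−0.8475) = 0.4285, so ΔM = 915.5 km³ and M = 11763 + 915.5 = 12679 km³.

12700 km³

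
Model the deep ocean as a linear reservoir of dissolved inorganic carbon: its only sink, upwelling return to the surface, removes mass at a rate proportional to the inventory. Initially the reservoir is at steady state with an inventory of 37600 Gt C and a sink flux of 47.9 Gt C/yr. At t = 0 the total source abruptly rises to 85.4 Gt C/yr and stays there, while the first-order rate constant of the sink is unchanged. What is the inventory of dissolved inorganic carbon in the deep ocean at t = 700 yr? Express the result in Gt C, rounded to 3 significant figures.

τ = M₀/F₀ = 37600/47.9 = 785.0 yr; rate constant k = 1/τ.
New steady state M_∞ = F₁/k = F₁·τ = 85.4 × 785.0 = 67036 Gt C.
M(t) = M_∞ + (M₀ − M_∞)·e^(−t/τ); t/τ = 700/785.0 = 0.8918, so e^(−t/τ) = 0.4099.
M(t) = 67036 − 29440 × 0.4099 = 54969 Gt C.

55000 Gt C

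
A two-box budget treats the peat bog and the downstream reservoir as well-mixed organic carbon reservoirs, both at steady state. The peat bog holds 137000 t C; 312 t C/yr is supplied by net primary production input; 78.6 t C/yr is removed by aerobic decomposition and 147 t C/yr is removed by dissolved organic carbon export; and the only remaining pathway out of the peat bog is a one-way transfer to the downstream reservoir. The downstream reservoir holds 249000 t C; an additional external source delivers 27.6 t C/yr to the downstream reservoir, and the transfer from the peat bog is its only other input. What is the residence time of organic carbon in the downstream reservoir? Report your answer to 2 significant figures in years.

2200 yr

Balance the peat bog: ΣF_in = 312.00 t C/yr.
Transfer to the downstream reservoir = ΣF_in − (78.6 + 147) = 86.400 t C/yr.
Total input to the downstream reservoir = 86.400 + 27.6 = 114.00 t C/yr; at steady state this equals its total output.
τ = M / F = 249000 / 114.00 = 2184 yr.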